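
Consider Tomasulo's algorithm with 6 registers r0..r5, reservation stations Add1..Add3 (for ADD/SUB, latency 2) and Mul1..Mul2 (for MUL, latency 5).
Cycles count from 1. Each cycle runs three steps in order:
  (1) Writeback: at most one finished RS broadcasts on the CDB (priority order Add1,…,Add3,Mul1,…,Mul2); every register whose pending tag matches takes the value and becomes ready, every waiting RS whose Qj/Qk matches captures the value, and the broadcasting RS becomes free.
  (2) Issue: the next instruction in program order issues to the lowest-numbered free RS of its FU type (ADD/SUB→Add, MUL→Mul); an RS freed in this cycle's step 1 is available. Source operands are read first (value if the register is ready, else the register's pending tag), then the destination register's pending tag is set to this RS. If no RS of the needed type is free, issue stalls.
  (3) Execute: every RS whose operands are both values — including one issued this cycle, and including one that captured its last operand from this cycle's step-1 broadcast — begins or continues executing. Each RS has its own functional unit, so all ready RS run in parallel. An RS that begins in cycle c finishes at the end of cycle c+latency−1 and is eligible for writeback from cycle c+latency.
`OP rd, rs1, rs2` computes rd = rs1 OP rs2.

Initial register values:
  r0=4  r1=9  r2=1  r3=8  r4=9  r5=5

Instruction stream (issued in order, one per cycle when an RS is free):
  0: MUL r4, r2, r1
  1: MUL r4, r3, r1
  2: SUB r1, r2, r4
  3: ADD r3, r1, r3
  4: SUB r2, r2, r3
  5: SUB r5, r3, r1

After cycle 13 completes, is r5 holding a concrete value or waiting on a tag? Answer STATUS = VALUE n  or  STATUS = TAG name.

STATUS = VALUE 8

  c1: issue MUL r4<-Mul1  regs: r0:4,r1:9,r2:1,r3:8,r4:Mul1,r5:5
  c2: issue MUL r4<-Mul2  regs: r0:4,r1:9,r2:1,r3:8,r4:Mul2,r5:5
  c3: issue SUB r1<-Add1  regs: r0:4,r1:Add1,r2:1,r3:8,r4:Mul2,r5:5
  c4: issue ADD r3<-Add2  regs: r0:4,r1:Add1,r2:1,r3:Add2,r4:Mul2,r5:5
  c5: issue SUB r2<-Add3  regs: r0:4,r1:Add1,r2:Add3,r3:Add2,r4:Mul2,r5:5
  c6: CDB Mul1=9; stall  regs: r0:4,r1:Add1,r2:Add3,r3:Add2,r4:Mul2,r5:5
  c7: CDB Mul2=72; stall  regs: r0:4,r1:Add1,r2:Add3,r3:Add2,r4:72,r5:5
  c8: stall  regs: r0:4,r1:Add1,r2:Add3,r3:Add2,r4:72,r5:5
  c9: CDB Add1=-71; issue SUB r5<-Add1  regs: r0:4,r1:-71,r2:Add3,r3:Add2,r4:72,r5:Add1
  c10: -  regs: r0:4,r1:-71,r2:Add3,r3:Add2,r4:72,r5:Add1
  c11: CDB Add2=-63  regs: r0:4,r1:-71,r2:Add3,r3:-63,r4:72,r5:Add1
  c12: -  regs: r0:4,r1:-71,r2:Add3,r3:-63,r4:72,r5:Add1
  c13: CDB Add1=8  regs: r0:4,r1:-71,r2:Add3,r3:-63,r4:72,r5:8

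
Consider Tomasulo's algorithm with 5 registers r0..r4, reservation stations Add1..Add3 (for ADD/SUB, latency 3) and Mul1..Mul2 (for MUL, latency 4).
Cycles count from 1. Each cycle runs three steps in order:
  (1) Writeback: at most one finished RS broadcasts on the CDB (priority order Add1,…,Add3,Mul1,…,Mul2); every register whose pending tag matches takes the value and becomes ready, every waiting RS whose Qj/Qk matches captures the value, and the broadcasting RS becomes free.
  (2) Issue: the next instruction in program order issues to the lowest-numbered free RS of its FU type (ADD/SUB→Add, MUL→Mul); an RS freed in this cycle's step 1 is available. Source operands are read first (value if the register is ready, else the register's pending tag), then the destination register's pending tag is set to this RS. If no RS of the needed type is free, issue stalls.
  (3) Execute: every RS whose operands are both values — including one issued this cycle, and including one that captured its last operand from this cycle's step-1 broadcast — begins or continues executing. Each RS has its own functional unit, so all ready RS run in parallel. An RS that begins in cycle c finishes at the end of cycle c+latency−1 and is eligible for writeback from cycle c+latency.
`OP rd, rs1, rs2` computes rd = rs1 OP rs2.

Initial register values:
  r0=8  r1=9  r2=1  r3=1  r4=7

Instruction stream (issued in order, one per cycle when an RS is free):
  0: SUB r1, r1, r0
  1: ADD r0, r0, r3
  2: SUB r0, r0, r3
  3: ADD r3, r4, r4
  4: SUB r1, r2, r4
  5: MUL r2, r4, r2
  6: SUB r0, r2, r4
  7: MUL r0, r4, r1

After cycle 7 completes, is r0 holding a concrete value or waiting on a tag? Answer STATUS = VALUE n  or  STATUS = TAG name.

  c1: issue SUB r1<-Add1  regs: r0:8,r1:Add1,r2:1,r3:1,r4:7
  c2: issue ADD r0<-Add2  regs: r0:Add2,r1:Add1,r2:1,r3:1,r4:7
  c3: issue SUB r0<-Add3  regs: r0:Add3,r1:Add1,r2:1,r3:1,r4:7
  c4: CDB Add1=1; issue ADD r3<-Add1  regs: r0:Add3,r1:1,r2:1,r3:Add1,r4:7
  c5: CDB Add2=9; issue SUB r1<-Add2  regs: r0:Add3,r1:Add2,r2:1,r3:Add1,r4:7
  c6: issue MUL r2<-Mul1  regs: r0:Add3,r1:Add2,r2:Mul1,r3:Add1,r4:7
  c7: CDB Add1=14; issue SUB r0<-Add1  regs: r0:Add1,r1:Add2,r2:Mul1,r3:14,r4:7

STATUS = TAG Add1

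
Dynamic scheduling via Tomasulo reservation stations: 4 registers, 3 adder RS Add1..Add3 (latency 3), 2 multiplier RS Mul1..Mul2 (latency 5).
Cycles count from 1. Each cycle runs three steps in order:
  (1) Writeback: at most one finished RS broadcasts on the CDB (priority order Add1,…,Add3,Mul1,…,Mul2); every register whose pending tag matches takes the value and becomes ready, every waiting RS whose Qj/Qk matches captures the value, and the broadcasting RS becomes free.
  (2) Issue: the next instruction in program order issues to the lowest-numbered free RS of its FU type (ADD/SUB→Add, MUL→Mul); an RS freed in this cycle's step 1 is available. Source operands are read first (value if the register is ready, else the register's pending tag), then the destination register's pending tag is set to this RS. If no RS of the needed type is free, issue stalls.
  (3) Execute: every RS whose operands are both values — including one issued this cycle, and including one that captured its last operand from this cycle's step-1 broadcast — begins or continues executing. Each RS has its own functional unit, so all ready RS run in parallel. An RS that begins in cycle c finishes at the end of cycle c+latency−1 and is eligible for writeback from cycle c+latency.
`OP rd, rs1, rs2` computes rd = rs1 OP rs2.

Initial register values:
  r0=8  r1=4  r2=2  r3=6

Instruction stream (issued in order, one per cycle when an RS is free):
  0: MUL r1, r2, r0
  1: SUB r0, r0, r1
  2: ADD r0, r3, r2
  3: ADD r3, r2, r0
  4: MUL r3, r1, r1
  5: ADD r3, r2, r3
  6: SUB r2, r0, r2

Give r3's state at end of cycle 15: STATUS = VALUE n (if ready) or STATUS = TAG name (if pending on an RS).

STATUS = TAG Add2

  c1: issue MUL r1<-Mul1  regs: r0:8,r1:Mul1,r2:2,r3:6
  c2: issue SUB r0<-Add1  regs: r0:Add1,r1:Mul1,r2:2,r3:6
  c3: issue ADD r0<-Add2  regs: r0:Add2,r1:Mul1,r2:2,r3:6
  c4: issue ADD r3<-Add3  regs: r0:Add2,r1:Mul1,r2:2,r3:Add3
  c5: issue MUL r3<-Mul2  regs: r0:Add2,r1:Mul1,r2:2,r3:Mul2
  c6: CDB Add2=8; issue ADD r3<-Add2  regs: r0:8,r1:Mul1,r2:2,r3:Add2
  c7: CDB Mul1=16; stall  regs: r0:8,r1:16,r2:2,r3:Add2
  c8: stall  regs: r0:8,r1:16,r2:2,r3:Add2
  c9: CDB Add3=10; issue SUB r2<-Add3  regs: r0:8,r1:16,r2:Add3,r3:Add2
  c10: CDB Add1=-8  regs: r0:8,r1:16,r2:Add3,r3:Add2
  c11: -  regs: r0:8,r1:16,r2:Add3,r3:Add2
  c12: CDB Add3=6  regs: r0:8,r1:16,r2:6,r3:Add2
  c13: CDB Mul2=256  regs: r0:8,r1:16,r2:6,r3:Add2
  c14: -  regs: r0:8,r1:16,r2:6,r3:Add2
  c15: -  regs: r0:8,r1:16,r2:6,r3:Add2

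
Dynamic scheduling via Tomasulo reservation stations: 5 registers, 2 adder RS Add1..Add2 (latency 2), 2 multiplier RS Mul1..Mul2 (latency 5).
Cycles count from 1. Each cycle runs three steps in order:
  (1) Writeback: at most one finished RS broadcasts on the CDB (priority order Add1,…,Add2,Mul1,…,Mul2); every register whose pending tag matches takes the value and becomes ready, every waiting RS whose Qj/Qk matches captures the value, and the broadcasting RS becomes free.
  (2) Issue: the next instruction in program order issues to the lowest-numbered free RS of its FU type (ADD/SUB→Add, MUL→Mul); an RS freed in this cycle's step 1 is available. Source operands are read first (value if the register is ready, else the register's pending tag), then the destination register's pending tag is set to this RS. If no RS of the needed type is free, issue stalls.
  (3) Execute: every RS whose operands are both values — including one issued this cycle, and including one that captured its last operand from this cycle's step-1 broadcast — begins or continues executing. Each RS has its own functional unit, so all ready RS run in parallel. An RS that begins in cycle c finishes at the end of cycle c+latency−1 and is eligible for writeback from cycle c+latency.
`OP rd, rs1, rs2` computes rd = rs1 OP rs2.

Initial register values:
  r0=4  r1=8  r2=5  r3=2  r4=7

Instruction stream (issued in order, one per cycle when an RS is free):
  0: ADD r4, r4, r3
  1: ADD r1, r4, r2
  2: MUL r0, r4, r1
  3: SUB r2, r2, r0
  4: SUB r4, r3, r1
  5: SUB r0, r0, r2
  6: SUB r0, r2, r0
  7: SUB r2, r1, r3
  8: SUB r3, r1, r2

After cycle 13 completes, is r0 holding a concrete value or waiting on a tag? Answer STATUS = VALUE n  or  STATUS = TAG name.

STATUS = TAG Add1

  c1: issue ADD r4<-Add1  regs: r0:4,r1:8,r2:5,r3:2,r4:Add1
  c2: issue ADD r1<-Add2  regs: r0:4,r1:Add2,r2:5,r3:2,r4:Add1
  c3: CDB Add1=9; issue MUL r0<-Mul1  regs: r0:Mul1,r1:Add2,r2:5,r3:2,r4:9
  c4: issue SUB r2<-Add1  regs: r0:Mul1,r1:Add2,r2:Add1,r3:2,r4:9
  c5: CDB Add2=14; issue SUB r4<-Add2  regs: r0:Mul1,r1:14,r2:Add1,r3:2,r4:Add2
  c6: stall  regs: r0:Mul1,r1:14,r2:Add1,r3:2,r4:Add2
  c7: CDB Add2=-12; issue SUB r0<-Add2  regs: r0:Add2,r1:14,r2:Add1,r3:2,r4:-12
  c8: stall  regs: r0:Add2,r1:14,r2:Add1,r3:2,r4:-12
  c9: stall  regs: r0:Add2,r1:14,r2:Add1,r3:2,r4:-12
  c10: CDB Mul1=126; stall  regs: r0:Add2,r1:14,r2:Add1,r3:2,r4:-12
  c11: stall  regs: r0:Add2,r1:14,r2:Add1,r3:2,r4:-12
  c12: CDB Add1=-121; issue SUB r0<-Add1  regs: r0:Add1,r1:14,r2:-121,r3:2,r4:-12
  c13: stall  regs: r0:Add1,r1:14,r2:-121,r3:2,r4:-12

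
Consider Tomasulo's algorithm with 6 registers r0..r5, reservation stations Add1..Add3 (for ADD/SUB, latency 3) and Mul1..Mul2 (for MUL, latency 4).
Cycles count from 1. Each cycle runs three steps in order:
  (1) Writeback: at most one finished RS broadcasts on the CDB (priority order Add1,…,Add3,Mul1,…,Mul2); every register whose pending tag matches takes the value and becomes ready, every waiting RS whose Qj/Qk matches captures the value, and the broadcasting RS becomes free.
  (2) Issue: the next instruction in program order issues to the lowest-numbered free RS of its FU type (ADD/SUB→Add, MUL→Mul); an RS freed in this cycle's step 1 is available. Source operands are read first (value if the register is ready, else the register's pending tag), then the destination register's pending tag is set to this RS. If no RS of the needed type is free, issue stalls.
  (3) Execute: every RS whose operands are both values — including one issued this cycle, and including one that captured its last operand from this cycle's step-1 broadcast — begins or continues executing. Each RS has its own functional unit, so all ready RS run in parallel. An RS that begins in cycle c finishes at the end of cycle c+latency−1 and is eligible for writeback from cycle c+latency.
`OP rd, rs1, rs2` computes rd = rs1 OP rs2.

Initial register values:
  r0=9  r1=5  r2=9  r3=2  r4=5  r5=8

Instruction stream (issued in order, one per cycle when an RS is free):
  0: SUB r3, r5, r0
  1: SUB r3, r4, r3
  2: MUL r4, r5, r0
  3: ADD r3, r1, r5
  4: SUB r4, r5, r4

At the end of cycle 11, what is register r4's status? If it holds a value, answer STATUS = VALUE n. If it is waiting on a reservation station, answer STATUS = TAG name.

  c1: issue SUB r3<-Add1  regs: r0:9,r1:5,r2:9,r3:Add1,r4:5,r5:8
  c2: issue SUB r3<-Add2  regs: r0:9,r1:5,r2:9,r3:Add2,r4:5,r5:8
  c3: issue MUL r4<-Mul1  regs: r0:9,r1:5,r2:9,r3:Add2,r4:Mul1,r5:8
  c4: CDB Add1=-1; issue ADD r3<-Add1  regs: r0:9,r1:5,r2:9,r3:Add1,r4:Mul1,r5:8
  c5: issue SUB r4<-Add3  regs: r0:9,r1:5,r2:9,r3:Add1,r4:Add3,r5:8
  c6: -  regs: r0:9,r1:5,r2:9,r3:Add1,r4:Add3,r5:8
  c7: CDB Add1=13  regs: r0:9,r1:5,r2:9,r3:13,r4:Add3,r5:8
  c8: CDB Add2=6  regs: r0:9,r1:5,r2:9,r3:13,r4:Add3,r5:8
  c9: CDB Mul1=72  regs: r0:9,r1:5,r2:9,r3:13,r4:Add3,r5:8
  c10: -  regs: r0:9,r1:5,r2:9,r3:13,r4:Add3,r5:8
  c11: -  regs: r0:9,r1:5,r2:9,r3:13,r4:Add3,r5:8

STATUS = TAG Add3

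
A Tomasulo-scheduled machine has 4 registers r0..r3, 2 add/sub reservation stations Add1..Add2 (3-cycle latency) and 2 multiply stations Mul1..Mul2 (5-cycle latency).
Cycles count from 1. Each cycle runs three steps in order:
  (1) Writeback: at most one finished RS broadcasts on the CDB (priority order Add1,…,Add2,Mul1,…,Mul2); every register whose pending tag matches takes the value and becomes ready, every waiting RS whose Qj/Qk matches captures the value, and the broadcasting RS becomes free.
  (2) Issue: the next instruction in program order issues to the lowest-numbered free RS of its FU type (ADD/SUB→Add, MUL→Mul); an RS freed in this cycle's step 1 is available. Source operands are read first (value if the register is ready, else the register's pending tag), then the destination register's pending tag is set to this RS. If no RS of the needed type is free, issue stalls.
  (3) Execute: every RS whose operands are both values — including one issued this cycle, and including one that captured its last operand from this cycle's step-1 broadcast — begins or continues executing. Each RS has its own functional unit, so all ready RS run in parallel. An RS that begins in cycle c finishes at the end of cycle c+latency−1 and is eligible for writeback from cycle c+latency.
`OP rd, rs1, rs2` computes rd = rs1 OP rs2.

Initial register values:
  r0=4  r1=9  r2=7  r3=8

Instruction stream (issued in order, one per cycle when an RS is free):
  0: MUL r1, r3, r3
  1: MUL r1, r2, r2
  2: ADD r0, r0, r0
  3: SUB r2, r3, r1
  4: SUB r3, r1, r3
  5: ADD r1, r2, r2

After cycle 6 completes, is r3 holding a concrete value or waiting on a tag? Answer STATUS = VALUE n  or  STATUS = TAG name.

cycle 1: issue MUL r1<-Mul1 // r0:4,r1:Mul1,r2:7,r3:8
cycle 2: issue MUL r1<-Mul2 // r0:4,r1:Mul2,r2:7,r3:8
cycle 3: issue ADD r0<-Add1 // r0:Add1,r1:Mul2,r2:7,r3:8
cycle 4: issue SUB r2<-Add2 // r0:Add1,r1:Mul2,r2:Add2,r3:8
cycle 5: stall // r0:Add1,r1:Mul2,r2:Add2,r3:8
cycle 6: CDB Add1=8; issue SUB r3<-Add1 // r0:8,r1:Mul2,r2:Add2,r3:Add1

STATUS = TAG Add1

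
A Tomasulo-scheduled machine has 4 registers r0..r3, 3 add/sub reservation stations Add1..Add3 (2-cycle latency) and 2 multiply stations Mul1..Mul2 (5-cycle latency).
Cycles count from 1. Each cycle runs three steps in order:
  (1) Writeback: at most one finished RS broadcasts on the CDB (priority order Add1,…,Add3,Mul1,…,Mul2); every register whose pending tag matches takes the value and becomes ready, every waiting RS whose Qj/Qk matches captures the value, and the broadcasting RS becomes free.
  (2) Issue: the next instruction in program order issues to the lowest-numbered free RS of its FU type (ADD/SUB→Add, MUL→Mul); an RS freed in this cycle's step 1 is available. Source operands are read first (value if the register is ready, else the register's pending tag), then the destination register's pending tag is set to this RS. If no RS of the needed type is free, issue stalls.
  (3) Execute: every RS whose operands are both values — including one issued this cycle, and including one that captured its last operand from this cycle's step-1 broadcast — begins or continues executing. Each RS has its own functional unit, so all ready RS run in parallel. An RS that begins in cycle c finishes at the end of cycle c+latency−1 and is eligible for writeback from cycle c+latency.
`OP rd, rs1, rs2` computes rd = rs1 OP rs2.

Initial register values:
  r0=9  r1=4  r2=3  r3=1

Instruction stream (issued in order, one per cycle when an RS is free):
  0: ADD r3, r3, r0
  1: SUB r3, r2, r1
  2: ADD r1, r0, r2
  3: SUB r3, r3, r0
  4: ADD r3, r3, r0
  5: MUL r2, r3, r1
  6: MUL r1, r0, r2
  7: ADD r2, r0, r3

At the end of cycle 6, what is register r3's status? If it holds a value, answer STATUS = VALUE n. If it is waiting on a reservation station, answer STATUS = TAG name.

STATUS = TAG Add1

cycle 1: issue ADD r3<-Add1 // r0:9,r1:4,r2:3,r3:Add1
cycle 2: issue SUB r3<-Add2 // r0:9,r1:4,r2:3,r3:Add2
cycle 3: CDB Add1=10; issue ADD r1<-Add1 // r0:9,r1:Add1,r2:3,r3:Add2
cycle 4: CDB Add2=-1; issue SUB r3<-Add2 // r0:9,r1:Add1,r2:3,r3:Add2
cycle 5: CDB Add1=12; issue ADD r3<-Add1 // r0:9,r1:12,r2:3,r3:Add1
cycle 6: CDB Add2=-10; issue MUL r2<-Mul1 // r0:9,r1:12,r2:Mul1,r3:Add1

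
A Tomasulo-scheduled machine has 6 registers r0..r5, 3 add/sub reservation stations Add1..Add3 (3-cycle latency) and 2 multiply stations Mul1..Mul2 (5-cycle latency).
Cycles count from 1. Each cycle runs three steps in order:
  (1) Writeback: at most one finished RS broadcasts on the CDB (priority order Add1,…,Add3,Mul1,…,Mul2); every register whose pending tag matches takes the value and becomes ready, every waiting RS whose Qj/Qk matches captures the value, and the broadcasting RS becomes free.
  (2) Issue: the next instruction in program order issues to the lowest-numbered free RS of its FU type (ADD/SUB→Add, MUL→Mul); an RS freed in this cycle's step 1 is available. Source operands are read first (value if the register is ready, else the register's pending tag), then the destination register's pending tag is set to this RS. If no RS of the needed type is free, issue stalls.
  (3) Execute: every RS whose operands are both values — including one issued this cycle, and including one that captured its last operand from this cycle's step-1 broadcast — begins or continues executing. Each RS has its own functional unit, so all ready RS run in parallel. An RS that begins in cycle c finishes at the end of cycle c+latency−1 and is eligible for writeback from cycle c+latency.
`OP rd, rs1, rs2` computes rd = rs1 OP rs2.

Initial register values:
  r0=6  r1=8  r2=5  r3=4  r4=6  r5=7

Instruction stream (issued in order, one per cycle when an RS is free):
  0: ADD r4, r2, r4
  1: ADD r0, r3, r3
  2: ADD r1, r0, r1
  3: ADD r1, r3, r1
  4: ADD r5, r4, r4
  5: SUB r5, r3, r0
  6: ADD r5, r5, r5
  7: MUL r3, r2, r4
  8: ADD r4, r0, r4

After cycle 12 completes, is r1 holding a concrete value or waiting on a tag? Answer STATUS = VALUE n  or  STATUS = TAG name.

STATUS = VALUE 20

  c1: issue ADD r4<-Add1  regs: r0:6,r1:8,r2:5,r3:4,r4:Add1,r5:7
  c2: issue ADD r0<-Add2  regs: r0:Add2,r1:8,r2:5,r3:4,r4:Add1,r5:7
  c3: issue ADD r1<-Add3  regs: r0:Add2,r1:Add3,r2:5,r3:4,r4:Add1,r5:7
  c4: CDB Add1=11; issue ADD r1<-Add1  regs: r0:Add2,r1:Add1,r2:5,r3:4,r4:11,r5:7
  c5: CDB Add2=8; issue ADD r5<-Add2  regs: r0:8,r1:Add1,r2:5,r3:4,r4:11,r5:Add2
  c6: stall  regs: r0:8,r1:Add1,r2:5,r3:4,r4:11,r5:Add2
  c7: stall  regs: r0:8,r1:Add1,r2:5,r3:4,r4:11,r5:Add2
  c8: CDB Add2=22; issue SUB r5<-Add2  regs: r0:8,r1:Add1,r2:5,r3:4,r4:11,r5:Add2
  c9: CDB Add3=16; issue ADD r5<-Add3  regs: r0:8,r1:Add1,r2:5,r3:4,r4:11,r5:Add3
  c10: issue MUL r3<-Mul1  regs: r0:8,r1:Add1,r2:5,r3:Mul1,r4:11,r5:Add3
  c11: CDB Add2=-4; issue ADD r4<-Add2  regs: r0:8,r1:Add1,r2:5,r3:Mul1,r4:Add2,r5:Add3
  c12: CDB Add1=20  regs: r0:8,r1:20,r2:5,r3:Mul1,r4:Add2,r5:Add3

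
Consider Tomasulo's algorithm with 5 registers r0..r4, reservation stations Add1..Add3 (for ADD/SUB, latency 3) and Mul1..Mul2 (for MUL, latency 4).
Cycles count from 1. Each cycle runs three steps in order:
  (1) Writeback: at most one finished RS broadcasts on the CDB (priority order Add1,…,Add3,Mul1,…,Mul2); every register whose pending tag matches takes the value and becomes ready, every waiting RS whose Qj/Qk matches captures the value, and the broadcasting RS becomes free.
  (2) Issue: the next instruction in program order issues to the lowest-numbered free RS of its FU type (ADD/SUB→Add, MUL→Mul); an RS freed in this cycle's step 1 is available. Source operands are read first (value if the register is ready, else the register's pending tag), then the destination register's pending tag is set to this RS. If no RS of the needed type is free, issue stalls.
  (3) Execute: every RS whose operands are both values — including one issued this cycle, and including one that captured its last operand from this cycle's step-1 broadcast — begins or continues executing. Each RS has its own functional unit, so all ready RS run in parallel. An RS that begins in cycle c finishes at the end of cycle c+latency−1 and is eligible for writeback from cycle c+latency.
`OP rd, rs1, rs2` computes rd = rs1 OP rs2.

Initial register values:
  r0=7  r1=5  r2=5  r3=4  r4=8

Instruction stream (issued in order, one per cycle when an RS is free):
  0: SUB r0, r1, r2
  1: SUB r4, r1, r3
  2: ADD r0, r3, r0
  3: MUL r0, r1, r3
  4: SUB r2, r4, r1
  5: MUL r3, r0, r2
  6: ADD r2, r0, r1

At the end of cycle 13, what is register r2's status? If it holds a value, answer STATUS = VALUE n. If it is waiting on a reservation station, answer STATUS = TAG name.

  c1: issue SUB r0<-Add1  regs: r0:Add1,r1:5,r2:5,r3:4,r4:8
  c2: issue SUB r4<-Add2  regs: r0:Add1,r1:5,r2:5,r3:4,r4:Add2
  c3: issue ADD r0<-Add3  regs: r0:Add3,r1:5,r2:5,r3:4,r4:Add2
  c4: CDB Add1=0; issue MUL r0<-Mul1  regs: r0:Mul1,r1:5,r2:5,r3:4,r4:Add2
  c5: CDB Add2=1; issue SUB r2<-Add1  regs: r0:Mul1,r1:5,r2:Add1,r3:4,r4:1
  c6: issue MUL r3<-Mul2  regs: r0:Mul1,r1:5,r2:Add1,r3:Mul2,r4:1
  c7: CDB Add3=4; issue ADD r2<-Add2  regs: r0:Mul1,r1:5,r2:Add2,r3:Mul2,r4:1
  c8: CDB Add1=-4  regs: r0:Mul1,r1:5,r2:Add2,r3:Mul2,r4:1
  c9: CDB Mul1=20  regs: r0:20,r1:5,r2:Add2,r3:Mul2,r4:1
  c10: -  regs: r0:20,r1:5,r2:Add2,r3:Mul2,r4:1
  c11: -  regs: r0:20,r1:5,r2:Add2,r3:Mul2,r4:1
  c12: CDB Add2=25  regs: r0:20,r1:5,r2:25,r3:Mul2,r4:1
  c13: CDB Mul2=-80  regs: r0:20,r1:5,r2:25,r3:-80,r4:1

STATUS = VALUE 25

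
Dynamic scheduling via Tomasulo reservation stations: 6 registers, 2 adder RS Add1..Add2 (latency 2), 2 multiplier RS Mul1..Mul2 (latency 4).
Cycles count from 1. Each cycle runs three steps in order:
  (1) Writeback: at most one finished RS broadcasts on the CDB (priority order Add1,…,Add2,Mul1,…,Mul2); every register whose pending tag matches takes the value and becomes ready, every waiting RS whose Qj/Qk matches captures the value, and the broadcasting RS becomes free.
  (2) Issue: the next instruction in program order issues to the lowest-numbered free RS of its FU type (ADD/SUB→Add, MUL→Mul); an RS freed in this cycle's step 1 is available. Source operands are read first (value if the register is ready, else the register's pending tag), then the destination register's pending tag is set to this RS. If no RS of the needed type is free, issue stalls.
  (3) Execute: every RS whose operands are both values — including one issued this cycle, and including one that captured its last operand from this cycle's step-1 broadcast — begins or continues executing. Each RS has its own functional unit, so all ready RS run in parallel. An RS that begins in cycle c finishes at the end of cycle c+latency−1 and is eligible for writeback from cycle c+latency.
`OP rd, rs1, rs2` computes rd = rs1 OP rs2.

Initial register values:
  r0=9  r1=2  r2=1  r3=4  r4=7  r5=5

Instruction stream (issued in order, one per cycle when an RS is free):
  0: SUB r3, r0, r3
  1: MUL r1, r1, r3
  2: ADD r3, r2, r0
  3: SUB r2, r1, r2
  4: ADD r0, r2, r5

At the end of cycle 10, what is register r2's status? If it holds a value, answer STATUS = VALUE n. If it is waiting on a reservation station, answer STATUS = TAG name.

cycle 1: issue SUB r3<-Add1 // r0:9,r1:2,r2:1,r3:Add1,r4:7,r5:5
cycle 2: issue MUL r1<-Mul1 // r0:9,r1:Mul1,r2:1,r3:Add1,r4:7,r5:5
cycle 3: CDB Add1=5; issue ADD r3<-Add1 // r0:9,r1:Mul1,r2:1,r3:Add1,r4:7,r5:5
cycle 4: issue SUB r2<-Add2 // r0:9,r1:Mul1,r2:Add2,r3:Add1,r4:7,r5:5
cycle 5: CDB Add1=10; issue ADD r0<-Add1 // r0:Add1,r1:Mul1,r2:Add2,r3:10,r4:7,r5:5
cycle 6: - // r0:Add1,r1:Mul1,r2:Add2,r3:10,r4:7,r5:5
cycle 7: CDB Mul1=10 // r0:Add1,r1:10,r2:Add2,r3:10,r4:7,r5:5
cycle 8: - // r0:Add1,r1:10,r2:Add2,r3:10,r4:7,r5:5
cycle 9: CDB Add2=9 // r0:Add1,r1:10,r2:9,r3:10,r4:7,r5:5
cycle 10: - // r0:Add1,r1:10,r2:9,r3:10,r4:7,r5:5

STATUS = VALUE 9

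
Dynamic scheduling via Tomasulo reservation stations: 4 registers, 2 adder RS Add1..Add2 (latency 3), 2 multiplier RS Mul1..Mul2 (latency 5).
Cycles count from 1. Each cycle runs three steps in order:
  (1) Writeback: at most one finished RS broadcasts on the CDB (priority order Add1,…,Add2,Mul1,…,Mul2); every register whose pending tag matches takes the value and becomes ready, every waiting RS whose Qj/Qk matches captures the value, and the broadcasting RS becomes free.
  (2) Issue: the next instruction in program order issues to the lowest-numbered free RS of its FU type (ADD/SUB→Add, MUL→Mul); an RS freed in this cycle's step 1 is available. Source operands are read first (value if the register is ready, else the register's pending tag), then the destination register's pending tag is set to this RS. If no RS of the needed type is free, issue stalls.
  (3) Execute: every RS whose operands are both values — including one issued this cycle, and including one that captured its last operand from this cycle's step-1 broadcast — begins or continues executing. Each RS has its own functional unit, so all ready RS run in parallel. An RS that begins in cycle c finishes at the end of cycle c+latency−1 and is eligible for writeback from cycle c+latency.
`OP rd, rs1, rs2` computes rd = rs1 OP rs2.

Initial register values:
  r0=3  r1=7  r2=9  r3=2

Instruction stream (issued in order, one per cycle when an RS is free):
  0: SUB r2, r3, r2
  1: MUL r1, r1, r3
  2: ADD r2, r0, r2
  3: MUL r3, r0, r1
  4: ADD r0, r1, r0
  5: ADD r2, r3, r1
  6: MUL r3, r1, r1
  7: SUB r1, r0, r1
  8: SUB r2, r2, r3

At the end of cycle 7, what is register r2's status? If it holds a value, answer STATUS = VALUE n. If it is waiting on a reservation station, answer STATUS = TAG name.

STATUS = TAG Add2

cycle 1: issue SUB r2<-Add1 // r0:3,r1:7,r2:Add1,r3:2
cycle 2: issue MUL r1<-Mul1 // r0:3,r1:Mul1,r2:Add1,r3:2
cycle 3: issue ADD r2<-Add2 // r0:3,r1:Mul1,r2:Add2,r3:2
cycle 4: CDB Add1=-7; issue MUL r3<-Mul2 // r0:3,r1:Mul1,r2:Add2,r3:Mul2
cycle 5: issue ADD r0<-Add1 // r0:Add1,r1:Mul1,r2:Add2,r3:Mul2
cycle 6: stall // r0:Add1,r1:Mul1,r2:Add2,r3:Mul2
cycle 7: CDB Add2=-4; issue ADD r2<-Add2 // r0:Add1,r1:Mul1,r2:Add2,r3:Mul2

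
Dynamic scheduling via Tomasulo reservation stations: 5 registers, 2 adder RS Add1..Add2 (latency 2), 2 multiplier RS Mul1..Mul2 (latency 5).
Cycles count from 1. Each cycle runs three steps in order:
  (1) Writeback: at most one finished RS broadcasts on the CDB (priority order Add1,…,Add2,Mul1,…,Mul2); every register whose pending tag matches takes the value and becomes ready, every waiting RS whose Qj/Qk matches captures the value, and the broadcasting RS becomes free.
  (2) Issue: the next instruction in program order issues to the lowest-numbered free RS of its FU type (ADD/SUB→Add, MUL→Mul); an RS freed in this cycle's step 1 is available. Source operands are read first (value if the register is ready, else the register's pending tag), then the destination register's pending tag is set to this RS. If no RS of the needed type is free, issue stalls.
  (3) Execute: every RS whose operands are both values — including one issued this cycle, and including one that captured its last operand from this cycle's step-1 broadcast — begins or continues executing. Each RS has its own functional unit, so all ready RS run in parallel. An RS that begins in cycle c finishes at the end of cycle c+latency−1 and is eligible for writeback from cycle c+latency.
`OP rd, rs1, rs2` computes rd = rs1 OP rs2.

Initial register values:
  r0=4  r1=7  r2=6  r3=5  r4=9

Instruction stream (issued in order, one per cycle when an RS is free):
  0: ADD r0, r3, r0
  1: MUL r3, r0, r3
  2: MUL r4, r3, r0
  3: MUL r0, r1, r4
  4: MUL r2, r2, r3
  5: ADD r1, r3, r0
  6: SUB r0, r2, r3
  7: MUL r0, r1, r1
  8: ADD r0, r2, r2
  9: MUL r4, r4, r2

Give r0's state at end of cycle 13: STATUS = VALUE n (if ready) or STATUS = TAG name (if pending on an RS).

cycle 1: issue ADD r0<-Add1 // r0:Add1,r1:7,r2:6,r3:5,r4:9
cycle 2: issue MUL r3<-Mul1 // r0:Add1,r1:7,r2:6,r3:Mul1,r4:9
cycle 3: CDB Add1=9; issue MUL r4<-Mul2 // r0:9,r1:7,r2:6,r3:Mul1,r4:Mul2
cycle 4: stall // r0:9,r1:7,r2:6,r3:Mul1,r4:Mul2
cycle 5: stall // r0:9,r1:7,r2:6,r3:Mul1,r4:Mul2
cycle 6: stall // r0:9,r1:7,r2:6,r3:Mul1,r4:Mul2
cycle 7: stall // r0:9,r1:7,r2:6,r3:Mul1,r4:Mul2
cycle 8: CDB Mul1=45; issue MUL r0<-Mul1 // r0:Mul1,r1:7,r2:6,r3:45,r4:Mul2
cycle 9: stall // r0:Mul1,r1:7,r2:6,r3:45,r4:Mul2
cycle 10: stall // r0:Mul1,r1:7,r2:6,r3:45,r4:Mul2
cycle 11: stall // r0:Mul1,r1:7,r2:6,r3:45,r4:Mul2
cycle 12: stall // r0:Mul1,r1:7,r2:6,r3:45,r4:Mul2
cycle 13: CDB Mul2=405; issue MUL r2<-Mul2 // r0:Mul1,r1:7,r2:Mul2,r3:45,r4:405

STATUS = TAG Mul1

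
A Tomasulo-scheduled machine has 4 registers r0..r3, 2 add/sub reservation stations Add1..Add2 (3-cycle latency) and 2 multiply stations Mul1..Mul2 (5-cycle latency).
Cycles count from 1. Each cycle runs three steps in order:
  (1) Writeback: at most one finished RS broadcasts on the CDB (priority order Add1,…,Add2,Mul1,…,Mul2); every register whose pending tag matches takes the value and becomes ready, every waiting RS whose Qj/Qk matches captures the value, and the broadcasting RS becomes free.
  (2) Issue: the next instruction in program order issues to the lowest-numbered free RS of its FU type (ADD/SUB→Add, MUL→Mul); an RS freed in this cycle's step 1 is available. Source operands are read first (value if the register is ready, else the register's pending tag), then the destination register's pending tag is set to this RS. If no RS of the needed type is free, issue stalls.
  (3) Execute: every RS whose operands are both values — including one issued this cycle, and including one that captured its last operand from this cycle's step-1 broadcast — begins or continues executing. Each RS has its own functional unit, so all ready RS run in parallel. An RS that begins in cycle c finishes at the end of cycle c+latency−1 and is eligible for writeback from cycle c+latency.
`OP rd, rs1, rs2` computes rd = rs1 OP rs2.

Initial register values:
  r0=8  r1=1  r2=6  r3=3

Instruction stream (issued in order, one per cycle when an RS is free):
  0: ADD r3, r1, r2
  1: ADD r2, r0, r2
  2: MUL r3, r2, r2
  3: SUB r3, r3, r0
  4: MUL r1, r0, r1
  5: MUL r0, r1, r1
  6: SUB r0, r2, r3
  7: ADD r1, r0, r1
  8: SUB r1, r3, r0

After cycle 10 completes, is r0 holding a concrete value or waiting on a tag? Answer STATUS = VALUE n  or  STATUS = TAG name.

STATUS = TAG Mul1

c1: issue ADD r3<-Add1 | r0:8,r1:1,r2:6,r3:Add1
c2: issue ADD r2<-Add2 | r0:8,r1:1,r2:Add2,r3:Add1
c3: issue MUL r3<-Mul1 | r0:8,r1:1,r2:Add2,r3:Mul1
c4: CDB Add1=7; issue SUB r3<-Add1 | r0:8,r1:1,r2:Add2,r3:Add1
c5: CDB Add2=14; issue MUL r1<-Mul2 | r0:8,r1:Mul2,r2:14,r3:Add1
c6: stall | r0:8,r1:Mul2,r2:14,r3:Add1
c7: stall | r0:8,r1:Mul2,r2:14,r3:Add1
c8: stall | r0:8,r1:Mul2,r2:14,r3:Add1
c9: stall | r0:8,r1:Mul2,r2:14,r3:Add1
c10: CDB Mul1=196; issue MUL r0<-Mul1 | r0:Mul1,r1:Mul2,r2:14,r3:Add1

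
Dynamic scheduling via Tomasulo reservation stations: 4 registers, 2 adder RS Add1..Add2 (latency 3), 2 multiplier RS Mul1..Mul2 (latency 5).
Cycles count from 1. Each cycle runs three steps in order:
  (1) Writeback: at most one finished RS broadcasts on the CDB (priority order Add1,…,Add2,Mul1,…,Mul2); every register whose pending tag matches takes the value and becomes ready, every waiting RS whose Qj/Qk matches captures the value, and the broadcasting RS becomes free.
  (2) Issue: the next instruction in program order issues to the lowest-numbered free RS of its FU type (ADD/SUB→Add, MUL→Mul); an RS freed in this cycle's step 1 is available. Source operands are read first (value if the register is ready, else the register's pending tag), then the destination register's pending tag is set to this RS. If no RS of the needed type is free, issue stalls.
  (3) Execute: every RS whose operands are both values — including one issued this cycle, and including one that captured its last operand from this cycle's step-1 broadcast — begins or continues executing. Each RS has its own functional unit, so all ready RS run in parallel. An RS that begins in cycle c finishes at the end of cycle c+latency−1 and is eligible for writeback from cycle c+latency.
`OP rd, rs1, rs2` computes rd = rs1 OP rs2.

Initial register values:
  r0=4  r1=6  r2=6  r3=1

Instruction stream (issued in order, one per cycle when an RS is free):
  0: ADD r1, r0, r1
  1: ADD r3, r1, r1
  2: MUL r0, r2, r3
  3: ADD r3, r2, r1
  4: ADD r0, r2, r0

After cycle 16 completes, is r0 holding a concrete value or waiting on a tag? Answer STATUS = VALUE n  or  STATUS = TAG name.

  c1: issue ADD r1<-Add1  regs: r0:4,r1:Add1,r2:6,r3:1
  c2: issue ADD r3<-Add2  regs: r0:4,r1:Add1,r2:6,r3:Add2
  c3: issue MUL r0<-Mul1  regs: r0:Mul1,r1:Add1,r2:6,r3:Add2
  c4: CDB Add1=10; issue ADD r3<-Add1  regs: r0:Mul1,r1:10,r2:6,r3:Add1
  c5: stall  regs: r0:Mul1,r1:10,r2:6,r3:Add1
  c6: stall  regs: r0:Mul1,r1:10,r2:6,r3:Add1
  c7: CDB Add1=16; issue ADD r0<-Add1  regs: r0:Add1,r1:10,r2:6,r3:16
  c8: CDB Add2=20  regs: r0:Add1,r1:10,r2:6,r3:16
  c9: -  regs: r0:Add1,r1:10,r2:6,r3:16
  c10: -  regs: r0:Add1,r1:10,r2:6,r3:16
  c11: -  regs: r0:Add1,r1:10,r2:6,r3:16
  c12: -  regs: r0:Add1,r1:10,r2:6,r3:16
  c13: CDB Mul1=120  regs: r0:Add1,r1:10,r2:6,r3:16
  c14: -  regs: r0:Add1,r1:10,r2:6,r3:16
  c15: -  regs: r0:Add1,r1:10,r2:6,r3:16
  c16: CDB Add1=126  regs: r0:126,r1:10,r2:6,r3:16

STATUS = VALUE 126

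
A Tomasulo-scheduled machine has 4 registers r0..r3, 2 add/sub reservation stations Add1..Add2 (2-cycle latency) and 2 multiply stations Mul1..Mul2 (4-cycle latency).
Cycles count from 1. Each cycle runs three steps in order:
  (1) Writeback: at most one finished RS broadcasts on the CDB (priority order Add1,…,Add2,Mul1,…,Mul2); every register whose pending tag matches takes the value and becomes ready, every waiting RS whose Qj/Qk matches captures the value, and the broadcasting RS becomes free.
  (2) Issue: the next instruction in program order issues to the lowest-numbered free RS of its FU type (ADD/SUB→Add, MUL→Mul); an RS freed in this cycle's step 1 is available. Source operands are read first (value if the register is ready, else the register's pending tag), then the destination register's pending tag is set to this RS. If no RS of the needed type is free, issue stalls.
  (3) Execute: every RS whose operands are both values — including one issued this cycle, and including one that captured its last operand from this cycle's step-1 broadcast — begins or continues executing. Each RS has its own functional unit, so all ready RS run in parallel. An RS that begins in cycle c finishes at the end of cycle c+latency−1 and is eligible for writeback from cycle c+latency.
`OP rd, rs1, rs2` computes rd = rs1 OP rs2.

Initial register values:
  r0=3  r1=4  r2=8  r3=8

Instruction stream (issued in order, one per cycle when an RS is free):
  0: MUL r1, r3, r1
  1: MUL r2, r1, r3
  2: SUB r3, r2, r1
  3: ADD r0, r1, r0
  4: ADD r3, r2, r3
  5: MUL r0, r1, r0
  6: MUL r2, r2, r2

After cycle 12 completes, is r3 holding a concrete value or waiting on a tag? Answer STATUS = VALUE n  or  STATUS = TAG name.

  c1: issue MUL r1<-Mul1  regs: r0:3,r1:Mul1,r2:8,r3:8
  c2: issue MUL r2<-Mul2  regs: r0:3,r1:Mul1,r2:Mul2,r3:8
  c3: issue SUB r3<-Add1  regs: r0:3,r1:Mul1,r2:Mul2,r3:Add1
  c4: issue ADD r0<-Add2  regs: r0:Add2,r1:Mul1,r2:Mul2,r3:Add1
  c5: CDB Mul1=32; stall  regs: r0:Add2,r1:32,r2:Mul2,r3:Add1
  c6: stall  regs: r0:Add2,r1:32,r2:Mul2,r3:Add1
  c7: CDB Add2=35; issue ADD r3<-Add2  regs: r0:35,r1:32,r2:Mul2,r3:Add2
  c8: issue MUL r0<-Mul1  regs: r0:Mul1,r1:32,r2:Mul2,r3:Add2
  c9: CDB Mul2=256; issue MUL r2<-Mul2  regs: r0:Mul1,r1:32,r2:Mul2,r3:Add2
  c10: -  regs: r0:Mul1,r1:32,r2:Mul2,r3:Add2
  c11: CDB Add1=224  regs: r0:Mul1,r1:32,r2:Mul2,r3:Add2
  c12: CDB Mul1=1120  regs: r0:1120,r1:32,r2:Mul2,r3:Add2

STATUS = TAG Add2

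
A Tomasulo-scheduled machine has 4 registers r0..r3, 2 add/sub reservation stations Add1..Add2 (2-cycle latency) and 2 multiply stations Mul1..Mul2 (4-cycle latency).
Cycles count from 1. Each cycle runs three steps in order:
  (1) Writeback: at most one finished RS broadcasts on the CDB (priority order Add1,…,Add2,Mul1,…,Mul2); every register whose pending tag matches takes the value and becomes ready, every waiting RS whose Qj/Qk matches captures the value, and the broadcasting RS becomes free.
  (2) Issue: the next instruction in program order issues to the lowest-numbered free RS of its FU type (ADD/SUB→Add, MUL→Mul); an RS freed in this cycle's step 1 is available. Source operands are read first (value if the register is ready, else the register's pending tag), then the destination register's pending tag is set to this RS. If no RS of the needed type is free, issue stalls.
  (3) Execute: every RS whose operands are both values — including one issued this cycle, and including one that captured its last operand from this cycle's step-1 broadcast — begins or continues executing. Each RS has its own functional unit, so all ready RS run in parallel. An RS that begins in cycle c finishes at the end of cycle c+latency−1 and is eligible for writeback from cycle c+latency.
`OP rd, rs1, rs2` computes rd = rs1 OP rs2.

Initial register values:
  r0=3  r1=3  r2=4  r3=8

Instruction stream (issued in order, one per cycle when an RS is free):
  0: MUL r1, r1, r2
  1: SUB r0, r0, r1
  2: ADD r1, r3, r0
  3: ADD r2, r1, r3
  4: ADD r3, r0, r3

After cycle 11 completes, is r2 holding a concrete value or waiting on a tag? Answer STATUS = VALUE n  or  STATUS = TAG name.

STATUS = VALUE 7

  c1: issue MUL r1<-Mul1  regs: r0:3,r1:Mul1,r2:4,r3:8
  c2: issue SUB r0<-Add1  regs: r0:Add1,r1:Mul1,r2:4,r3:8
  c3: issue ADD r1<-Add2  regs: r0:Add1,r1:Add2,r2:4,r3:8
  c4: stall  regs: r0:Add1,r1:Add2,r2:4,r3:8
  c5: CDB Mul1=12; stall  regs: r0:Add1,r1:Add2,r2:4,r3:8
  c6: stall  regs: r0:Add1,r1:Add2,r2:4,r3:8
  c7: CDB Add1=-9; issue ADD r2<-Add1  regs: r0:-9,r1:Add2,r2:Add1,r3:8
  c8: stall  regs: r0:-9,r1:Add2,r2:Add1,r3:8
  c9: CDB Add2=-1; issue ADD r3<-Add2  regs: r0:-9,r1:-1,r2:Add1,r3:Add2
  c10: -  regs: r0:-9,r1:-1,r2:Add1,r3:Add2
  c11: CDB Add1=7  regs: r0:-9,r1:-1,r2:7,r3:Add2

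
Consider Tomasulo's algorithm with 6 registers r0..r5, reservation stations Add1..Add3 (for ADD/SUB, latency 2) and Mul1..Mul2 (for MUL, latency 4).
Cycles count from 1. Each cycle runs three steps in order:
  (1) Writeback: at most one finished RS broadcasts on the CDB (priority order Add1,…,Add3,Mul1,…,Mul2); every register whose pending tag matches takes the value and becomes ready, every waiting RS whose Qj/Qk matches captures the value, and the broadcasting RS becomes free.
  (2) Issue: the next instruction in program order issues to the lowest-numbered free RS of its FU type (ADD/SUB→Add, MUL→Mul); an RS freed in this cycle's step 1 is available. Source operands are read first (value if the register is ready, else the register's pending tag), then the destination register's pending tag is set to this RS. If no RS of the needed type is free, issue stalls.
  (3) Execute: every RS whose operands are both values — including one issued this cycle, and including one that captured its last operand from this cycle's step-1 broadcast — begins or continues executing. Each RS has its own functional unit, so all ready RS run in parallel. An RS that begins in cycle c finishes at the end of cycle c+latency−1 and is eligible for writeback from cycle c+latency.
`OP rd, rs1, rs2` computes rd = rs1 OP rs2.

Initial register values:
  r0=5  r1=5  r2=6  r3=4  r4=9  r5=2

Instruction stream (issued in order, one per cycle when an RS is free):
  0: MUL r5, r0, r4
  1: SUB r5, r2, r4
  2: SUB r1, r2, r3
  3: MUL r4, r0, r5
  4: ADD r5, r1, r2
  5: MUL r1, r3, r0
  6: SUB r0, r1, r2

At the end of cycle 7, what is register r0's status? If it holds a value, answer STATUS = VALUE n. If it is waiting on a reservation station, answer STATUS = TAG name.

cycle 1: issue MUL r5<-Mul1 // r0:5,r1:5,r2:6,r3:4,r4:9,r5:Mul1
cycle 2: issue SUB r5<-Add1 // r0:5,r1:5,r2:6,r3:4,r4:9,r5:Add1
cycle 3: issue SUB r1<-Add2 // r0:5,r1:Add2,r2:6,r3:4,r4:9,r5:Add1
cycle 4: CDB Add1=-3; issue MUL r4<-Mul2 // r0:5,r1:Add2,r2:6,r3:4,r4:Mul2,r5:-3
cycle 5: CDB Add2=2; issue ADD r5<-Add1 // r0:5,r1:2,r2:6,r3:4,r4:Mul2,r5:Add1
cycle 6: CDB Mul1=45; issue MUL r1<-Mul1 // r0:5,r1:Mul1,r2:6,r3:4,r4:Mul2,r5:Add1
cycle 7: CDB Add1=8; issue SUB r0<-Add1 // r0:Add1,r1:Mul1,r2:6,r3:4,r4:Mul2,r5:8

STATUS = TAG Add1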